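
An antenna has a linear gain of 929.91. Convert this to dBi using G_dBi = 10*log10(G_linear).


G_dBi = 10 * log10(929.91) = 29.68 dBi

29.68 dBi


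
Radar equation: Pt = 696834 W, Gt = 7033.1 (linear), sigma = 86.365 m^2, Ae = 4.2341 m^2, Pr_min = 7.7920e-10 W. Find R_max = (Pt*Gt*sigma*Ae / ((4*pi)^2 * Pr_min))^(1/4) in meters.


R^4 = 696834*7033.1*86.365*4.2341 / ((4*pi)^2 * 7.7920e-10) = 1.456486e+19
R_max = 1.456486e+19^0.25 = 61777 m

61777 m


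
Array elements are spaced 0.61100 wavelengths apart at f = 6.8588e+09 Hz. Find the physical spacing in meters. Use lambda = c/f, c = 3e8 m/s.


lambda = c / f = 3.0000e+08 / 6.8588e+09 = 0.04373943 m
d = 0.61100 * 0.04373943 = 0.02672 m

0.02672 m


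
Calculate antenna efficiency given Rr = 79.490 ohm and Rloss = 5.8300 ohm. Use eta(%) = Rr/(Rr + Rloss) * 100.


eta = 79.490 / (79.490 + 5.8300) * 100 = 93.17%

93.17%


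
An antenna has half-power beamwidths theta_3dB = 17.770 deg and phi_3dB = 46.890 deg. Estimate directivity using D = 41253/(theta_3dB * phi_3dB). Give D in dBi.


D_linear = 41253 / (17.770 * 46.890) = 49.50942
D_dBi = 10 * log10(49.50942) = 16.95 dBi

16.95 dBi


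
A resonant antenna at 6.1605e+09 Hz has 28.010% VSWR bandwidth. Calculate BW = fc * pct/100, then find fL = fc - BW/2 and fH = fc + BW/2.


BW = 6.1605e+09 * 28.010/100 = 1.725556e+09 Hz
fL = 6.1605e+09 - 1.725556e+09/2 = 5.298e+09 Hz
fH = 6.1605e+09 + 1.725556e+09/2 = 7.023e+09 Hz

BW=1.726e+09 Hz, fL=5.298e+09 Hz, fH=7.023e+09 Hz


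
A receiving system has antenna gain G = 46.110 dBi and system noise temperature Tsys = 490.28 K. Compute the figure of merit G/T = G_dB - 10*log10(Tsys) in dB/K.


G/T = 46.110 - 10*log10(490.28) = 46.110 - 26.90444 = 19.21 dB/K

19.21 dB/K


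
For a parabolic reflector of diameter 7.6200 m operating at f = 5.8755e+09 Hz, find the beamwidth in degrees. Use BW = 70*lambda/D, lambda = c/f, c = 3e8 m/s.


lambda = c / f = 3.0000e+08 / 5.8755e+09 = 0.05105948 m
BW = 70 * 0.05105948 / 7.6200 = 0.4691 deg

0.4691 deg


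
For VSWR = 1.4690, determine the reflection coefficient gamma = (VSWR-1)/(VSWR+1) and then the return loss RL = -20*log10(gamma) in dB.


gamma = (1.4690 - 1) / (1.4690 + 1) = 0.1899554
RL = -20 * log10(0.1899554) = 14.43 dB

14.43 dB


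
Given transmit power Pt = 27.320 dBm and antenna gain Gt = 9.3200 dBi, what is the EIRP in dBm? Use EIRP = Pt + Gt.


EIRP = Pt + Gt = 27.320 + 9.3200 = 36.64 dBm

36.64 dBm


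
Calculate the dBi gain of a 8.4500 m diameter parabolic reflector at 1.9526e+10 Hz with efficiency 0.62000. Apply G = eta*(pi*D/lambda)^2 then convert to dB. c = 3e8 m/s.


lambda = c / f = 3.0000e+08 / 1.9526e+10 = 0.01536413 m
G_linear = 0.62000 * (pi * 8.4500 / 0.01536413)^2 = 1.850925e+06
G_dBi = 10 * log10(1.850925e+06) = 62.67 dBi

62.67 dBi


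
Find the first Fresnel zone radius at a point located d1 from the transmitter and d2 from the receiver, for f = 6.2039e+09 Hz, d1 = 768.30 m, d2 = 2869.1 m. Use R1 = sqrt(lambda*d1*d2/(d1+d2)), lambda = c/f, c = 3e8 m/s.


lambda = c / f = 3.0000e+08 / 6.2039e+09 = 0.04835668 m
R1 = sqrt(0.04835668 * 768.30 * 2869.1 / (768.30 + 2869.1)) = 5.413 m

5.413 m


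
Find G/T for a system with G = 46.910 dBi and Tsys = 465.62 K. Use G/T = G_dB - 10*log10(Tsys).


G/T = 46.910 - 10*log10(465.62) = 46.910 - 26.68032 = 20.23 dB/K

20.23 dB/K


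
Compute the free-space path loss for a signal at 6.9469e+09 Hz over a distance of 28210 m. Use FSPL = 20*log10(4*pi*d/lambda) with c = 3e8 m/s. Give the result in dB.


lambda = c / f = 3.0000e+08 / 6.9469e+09 = 0.04318473 m
FSPL = 20 * log10(4*pi*28210/0.04318473) = 138.3 dB

138.3 dB


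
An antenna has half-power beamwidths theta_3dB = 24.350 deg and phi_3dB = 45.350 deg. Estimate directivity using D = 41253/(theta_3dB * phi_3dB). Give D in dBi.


D_linear = 41253 / (24.350 * 45.350) = 37.35763
D_dBi = 10 * log10(37.35763) = 15.72 dBi

15.72 dBi


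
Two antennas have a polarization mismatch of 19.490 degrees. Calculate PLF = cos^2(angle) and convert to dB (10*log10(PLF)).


PLF_linear = cos^2(19.490 deg) = 0.8886828
PLF_dB = 10 * log10(0.8886828) = -0.5125 dB

-0.5125 dB


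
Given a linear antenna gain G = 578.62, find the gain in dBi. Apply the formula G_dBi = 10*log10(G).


G_dBi = 10 * log10(578.62) = 27.62 dBi

27.62 dBi


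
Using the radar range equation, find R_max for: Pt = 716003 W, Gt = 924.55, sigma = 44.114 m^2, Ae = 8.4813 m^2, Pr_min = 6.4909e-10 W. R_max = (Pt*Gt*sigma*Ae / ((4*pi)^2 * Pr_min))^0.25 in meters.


R^4 = 716003*924.55*44.114*8.4813 / ((4*pi)^2 * 6.4909e-10) = 2.416348e+18
R_max = 2.416348e+18^0.25 = 39427 m

39427 m


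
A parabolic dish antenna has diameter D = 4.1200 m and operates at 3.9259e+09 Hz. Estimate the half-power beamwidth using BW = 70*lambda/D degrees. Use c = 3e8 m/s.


lambda = c / f = 3.0000e+08 / 3.9259e+09 = 0.07641560 m
BW = 70 * 0.07641560 / 4.1200 = 1.298 deg

1.298 deg


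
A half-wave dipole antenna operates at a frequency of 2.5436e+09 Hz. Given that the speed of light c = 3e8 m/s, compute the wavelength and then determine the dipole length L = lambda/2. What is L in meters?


lambda = c / f = 3.0000e+08 / 2.5436e+09 = 0.1179431 m
L = lambda / 2 = 0.1179431 / 2 = 0.05897 m

0.05897 m


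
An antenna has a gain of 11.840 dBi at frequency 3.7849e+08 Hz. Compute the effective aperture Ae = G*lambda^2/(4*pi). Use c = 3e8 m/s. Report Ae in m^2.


lambda = c / f = 3.0000e+08 / 3.7849e+08 = 0.7926233 m
G_linear = 10^(11.840/10) = 15.27566
Ae = G_linear * lambda^2 / (4*pi) = 15.27566 * 0.7926233^2 / (4*pi) = 0.7637 m^2

0.7637 m^2


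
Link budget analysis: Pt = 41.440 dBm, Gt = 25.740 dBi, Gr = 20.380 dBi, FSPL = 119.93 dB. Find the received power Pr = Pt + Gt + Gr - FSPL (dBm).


Pr = 41.440 + 25.740 + 20.380 - 119.93 = -32.37 dBm

-32.37 dBm


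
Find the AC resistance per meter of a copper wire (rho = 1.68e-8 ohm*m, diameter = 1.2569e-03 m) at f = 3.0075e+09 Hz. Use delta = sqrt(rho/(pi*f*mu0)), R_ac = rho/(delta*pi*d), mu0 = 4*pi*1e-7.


delta = sqrt(1.68e-8 / (pi * 3.0075e+09 * 4*pi*1e-7)) = 1.189521e-06 m
R_ac = 1.68e-8 / (1.189521e-06 * pi * 1.2569e-03) = 3.577 ohm/m

3.577 ohm/m


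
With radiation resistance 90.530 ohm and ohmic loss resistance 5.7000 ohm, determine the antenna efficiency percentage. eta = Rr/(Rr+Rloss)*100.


eta = 90.530 / (90.530 + 5.7000) * 100 = 94.08%

94.08%


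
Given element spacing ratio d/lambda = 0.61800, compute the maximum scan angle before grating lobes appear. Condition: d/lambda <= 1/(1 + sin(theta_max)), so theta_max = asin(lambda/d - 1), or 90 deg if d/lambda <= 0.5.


lambda/d - 1 = 1/0.61800 - 1 = 0.6181230
theta_max = asin(0.6181230) = 38.18 deg

38.18 deg


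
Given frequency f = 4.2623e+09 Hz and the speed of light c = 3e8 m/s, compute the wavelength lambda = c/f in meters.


lambda = c / f = 3.0000e+08 / 4.2623e+09 = 0.07038 m

0.07038 m


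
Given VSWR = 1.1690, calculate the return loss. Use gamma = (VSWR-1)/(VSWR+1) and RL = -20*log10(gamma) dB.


gamma = (1.1690 - 1) / (1.1690 + 1) = 0.07791609
RL = -20 * log10(0.07791609) = 22.17 dB

22.17 dB


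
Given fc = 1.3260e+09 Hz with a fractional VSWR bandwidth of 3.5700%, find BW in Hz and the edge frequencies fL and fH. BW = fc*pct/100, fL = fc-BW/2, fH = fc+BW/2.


BW = 1.3260e+09 * 3.5700/100 = 4.733820e+07 Hz
fL = 1.3260e+09 - 4.733820e+07/2 = 1.302e+09 Hz
fH = 1.3260e+09 + 4.733820e+07/2 = 1.350e+09 Hz

BW=4.734e+07 Hz, fL=1.302e+09 Hz, fH=1.350e+09 Hz


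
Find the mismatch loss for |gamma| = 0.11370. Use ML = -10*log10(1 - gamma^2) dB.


ML = -10 * log10(1 - 0.11370^2) = -10 * log10(0.98707231) = 0.05651 dB

0.05651 dB


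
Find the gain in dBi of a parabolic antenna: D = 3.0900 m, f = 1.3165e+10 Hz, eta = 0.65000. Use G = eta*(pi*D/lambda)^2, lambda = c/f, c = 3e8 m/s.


lambda = c / f = 3.0000e+08 / 1.3165e+10 = 0.02278769 m
G_linear = 0.65000 * (pi * 3.0900 / 0.02278769)^2 = 117958.6
G_dBi = 10 * log10(117958.6) = 50.72 dBi

50.72 dBi


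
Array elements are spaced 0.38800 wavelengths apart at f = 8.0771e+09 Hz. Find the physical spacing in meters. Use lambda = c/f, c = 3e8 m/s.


lambda = c / f = 3.0000e+08 / 8.0771e+09 = 0.03714204 m
d = 0.38800 * 0.03714204 = 0.01441 m

0.01441 m


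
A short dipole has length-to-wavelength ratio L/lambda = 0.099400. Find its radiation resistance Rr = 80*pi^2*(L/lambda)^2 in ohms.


Rr = 80 * pi^2 * (0.099400)^2 = 80 * 9.869604 * 9.880360e-03 = 7.801 ohm

7.801 ohm


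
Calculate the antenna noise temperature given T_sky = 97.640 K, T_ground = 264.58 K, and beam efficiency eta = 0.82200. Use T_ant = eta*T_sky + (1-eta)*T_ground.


T_ant = 0.82200 * 97.640 + (1 - 0.82200) * 264.58 = 127.4 K

127.4 K


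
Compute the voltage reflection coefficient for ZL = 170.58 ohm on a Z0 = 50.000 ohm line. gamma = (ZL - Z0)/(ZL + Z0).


gamma = (170.58 - 50.000) / (170.58 + 50.000) = 0.5466

0.5466


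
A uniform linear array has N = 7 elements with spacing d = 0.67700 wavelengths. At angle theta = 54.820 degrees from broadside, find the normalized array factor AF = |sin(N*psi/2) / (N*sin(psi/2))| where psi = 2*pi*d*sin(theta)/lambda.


psi = 2*pi*0.67700*sin(54.820 deg) = 3.476758 rad
AF = |sin(7*3.476758/2) / (7*sin(3.476758/2))| = 0.05612

0.05612


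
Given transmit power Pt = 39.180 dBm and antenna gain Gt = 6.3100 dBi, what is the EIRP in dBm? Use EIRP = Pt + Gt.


EIRP = Pt + Gt = 39.180 + 6.3100 = 45.49 dBm

45.49 dBm


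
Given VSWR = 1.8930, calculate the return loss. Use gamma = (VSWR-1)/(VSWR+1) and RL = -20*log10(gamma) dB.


gamma = (1.8930 - 1) / (1.8930 + 1) = 0.3086761
RL = -20 * log10(0.3086761) = 10.21 dB

10.21 dB


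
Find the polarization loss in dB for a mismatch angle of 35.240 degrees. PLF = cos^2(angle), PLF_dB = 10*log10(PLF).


PLF_linear = cos^2(35.240 deg) = 0.6670679
PLF_dB = 10 * log10(0.6670679) = -1.758 dB

-1.758 dB


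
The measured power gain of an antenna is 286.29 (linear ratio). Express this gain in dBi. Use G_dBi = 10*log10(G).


G_dBi = 10 * log10(286.29) = 24.57 dBi

24.57 dBi


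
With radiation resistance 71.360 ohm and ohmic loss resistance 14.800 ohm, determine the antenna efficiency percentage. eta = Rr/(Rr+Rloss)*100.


eta = 71.360 / (71.360 + 14.800) * 100 = 82.82%

82.82%


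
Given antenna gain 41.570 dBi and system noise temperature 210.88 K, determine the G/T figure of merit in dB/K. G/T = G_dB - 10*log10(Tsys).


G/T = 41.570 - 10*log10(210.88) = 41.570 - 23.24035 = 18.33 dB/K

18.33 dB/K


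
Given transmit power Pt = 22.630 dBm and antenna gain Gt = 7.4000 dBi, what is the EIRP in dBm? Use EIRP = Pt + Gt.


EIRP = Pt + Gt = 22.630 + 7.4000 = 30.03 dBm

30.03 dBm


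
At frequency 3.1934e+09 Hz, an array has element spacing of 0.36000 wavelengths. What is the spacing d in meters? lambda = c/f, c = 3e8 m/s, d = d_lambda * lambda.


lambda = c / f = 3.0000e+08 / 3.1934e+09 = 0.09394376 m
d = 0.36000 * 0.09394376 = 0.03382 m

0.03382 m


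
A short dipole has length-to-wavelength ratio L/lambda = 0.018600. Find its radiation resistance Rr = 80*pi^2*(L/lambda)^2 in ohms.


Rr = 80 * pi^2 * (0.018600)^2 = 80 * 9.869604 * 3.459600e-04 = 0.2732 ohm

0.2732 ohm


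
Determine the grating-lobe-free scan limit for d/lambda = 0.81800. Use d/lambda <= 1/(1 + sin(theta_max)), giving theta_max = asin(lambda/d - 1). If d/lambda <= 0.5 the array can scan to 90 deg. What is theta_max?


lambda/d - 1 = 1/0.81800 - 1 = 0.2224939
theta_max = asin(0.2224939) = 12.86 deg

12.86 deg


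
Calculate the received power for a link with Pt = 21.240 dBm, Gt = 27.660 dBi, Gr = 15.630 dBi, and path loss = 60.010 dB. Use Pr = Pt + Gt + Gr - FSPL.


Pr = 21.240 + 27.660 + 15.630 - 60.010 = 4.52 dBm

4.52 dBm


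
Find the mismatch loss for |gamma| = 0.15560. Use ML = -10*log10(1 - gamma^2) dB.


ML = -10 * log10(1 - 0.15560^2) = -10 * log10(0.97578864) = 0.1064 dB

0.1064 dB


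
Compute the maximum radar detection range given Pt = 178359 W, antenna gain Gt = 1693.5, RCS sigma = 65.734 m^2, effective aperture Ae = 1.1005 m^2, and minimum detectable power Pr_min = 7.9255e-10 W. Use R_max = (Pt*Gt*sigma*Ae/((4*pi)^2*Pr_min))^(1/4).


R^4 = 178359*1693.5*65.734*1.1005 / ((4*pi)^2 * 7.9255e-10) = 1.745878e+17
R_max = 1.745878e+17^0.25 = 20441 m

20441 m


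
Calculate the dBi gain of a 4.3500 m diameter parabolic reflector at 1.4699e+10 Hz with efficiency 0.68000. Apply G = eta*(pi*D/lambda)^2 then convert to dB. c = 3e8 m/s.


lambda = c / f = 3.0000e+08 / 1.4699e+10 = 0.02040955 m
G_linear = 0.68000 * (pi * 4.3500 / 0.02040955)^2 = 304873.9
G_dBi = 10 * log10(304873.9) = 54.84 dBi

54.84 dBi


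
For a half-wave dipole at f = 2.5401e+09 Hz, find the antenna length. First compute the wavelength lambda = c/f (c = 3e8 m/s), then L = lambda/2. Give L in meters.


lambda = c / f = 3.0000e+08 / 2.5401e+09 = 0.1181056 m
L = lambda / 2 = 0.1181056 / 2 = 0.05905 m

0.05905 m


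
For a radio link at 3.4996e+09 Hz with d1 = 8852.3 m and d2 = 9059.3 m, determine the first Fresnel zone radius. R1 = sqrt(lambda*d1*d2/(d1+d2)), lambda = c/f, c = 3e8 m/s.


lambda = c / f = 3.0000e+08 / 3.4996e+09 = 0.08572408 m
R1 = sqrt(0.08572408 * 8852.3 * 9059.3 / (8852.3 + 9059.3)) = 19.59 m

19.59 m


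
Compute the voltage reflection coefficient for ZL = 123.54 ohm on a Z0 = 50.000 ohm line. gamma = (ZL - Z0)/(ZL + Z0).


gamma = (123.54 - 50.000) / (123.54 + 50.000) = 0.4238

0.4238


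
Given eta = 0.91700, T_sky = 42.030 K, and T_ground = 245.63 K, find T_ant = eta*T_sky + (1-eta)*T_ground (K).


T_ant = 0.91700 * 42.030 + (1 - 0.91700) * 245.63 = 58.93 K

58.93 K


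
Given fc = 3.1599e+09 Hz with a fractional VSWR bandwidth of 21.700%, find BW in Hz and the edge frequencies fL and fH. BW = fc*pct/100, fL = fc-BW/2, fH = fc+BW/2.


BW = 3.1599e+09 * 21.700/100 = 6.856983e+08 Hz
fL = 3.1599e+09 - 6.856983e+08/2 = 2.817e+09 Hz
fH = 3.1599e+09 + 6.856983e+08/2 = 3.503e+09 Hz

BW=6.857e+08 Hz, fL=2.817e+09 Hz, fH=3.503e+09 Hz


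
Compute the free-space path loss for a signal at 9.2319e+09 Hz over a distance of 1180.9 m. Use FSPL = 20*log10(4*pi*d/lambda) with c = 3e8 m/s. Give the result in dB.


lambda = c / f = 3.0000e+08 / 9.2319e+09 = 0.03249602 m
FSPL = 20 * log10(4*pi*1180.9/0.03249602) = 113.2 dB

113.2 dB


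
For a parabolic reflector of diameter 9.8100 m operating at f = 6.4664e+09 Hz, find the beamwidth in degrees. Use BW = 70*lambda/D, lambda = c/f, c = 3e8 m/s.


lambda = c / f = 3.0000e+08 / 6.4664e+09 = 0.04639367 m
BW = 70 * 0.04639367 / 9.8100 = 0.3310 deg

0.3310 deg


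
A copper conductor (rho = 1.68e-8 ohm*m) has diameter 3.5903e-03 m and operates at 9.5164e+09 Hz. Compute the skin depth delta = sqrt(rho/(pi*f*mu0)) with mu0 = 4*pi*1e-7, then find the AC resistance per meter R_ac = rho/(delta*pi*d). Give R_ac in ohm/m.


delta = sqrt(1.68e-8 / (pi * 9.5164e+09 * 4*pi*1e-7)) = 6.687109e-07 m
R_ac = 1.68e-8 / (6.687109e-07 * pi * 3.5903e-03) = 2.227 ohm/m

2.227 ohm/m


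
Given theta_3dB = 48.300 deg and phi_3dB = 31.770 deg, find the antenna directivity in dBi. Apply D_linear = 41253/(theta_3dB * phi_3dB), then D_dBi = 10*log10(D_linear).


D_linear = 41253 / (48.300 * 31.770) = 26.88383
D_dBi = 10 * log10(26.88383) = 14.29 dBi

14.29 dBi


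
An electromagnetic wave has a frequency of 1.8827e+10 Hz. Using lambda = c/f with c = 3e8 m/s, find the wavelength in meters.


lambda = c / f = 3.0000e+08 / 1.8827e+10 = 0.01593 m

0.01593 m


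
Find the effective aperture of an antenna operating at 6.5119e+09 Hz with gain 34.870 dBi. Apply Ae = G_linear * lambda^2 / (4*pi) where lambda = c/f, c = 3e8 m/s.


lambda = c / f = 3.0000e+08 / 6.5119e+09 = 0.04606950 m
G_linear = 10^(34.870/10) = 3069.022
Ae = G_linear * lambda^2 / (4*pi) = 3069.022 * 0.04606950^2 / (4*pi) = 0.5183 m^2

0.5183 m^2


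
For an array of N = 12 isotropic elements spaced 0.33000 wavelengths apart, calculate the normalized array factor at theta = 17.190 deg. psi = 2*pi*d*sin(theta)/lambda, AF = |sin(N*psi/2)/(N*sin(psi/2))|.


psi = 2*pi*0.33000*sin(17.190 deg) = 0.6127905 rad
AF = |sin(12*0.6127905/2) / (12*sin(0.6127905/2))| = 0.1409

0.1409


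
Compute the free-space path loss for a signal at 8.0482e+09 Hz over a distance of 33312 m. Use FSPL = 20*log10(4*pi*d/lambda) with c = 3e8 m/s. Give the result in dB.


lambda = c / f = 3.0000e+08 / 8.0482e+09 = 0.03727542 m
FSPL = 20 * log10(4*pi*33312/0.03727542) = 141.0 dB

141.0 dB


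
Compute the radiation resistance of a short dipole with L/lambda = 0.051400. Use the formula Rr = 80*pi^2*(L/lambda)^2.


Rr = 80 * pi^2 * (0.051400)^2 = 80 * 9.869604 * 2.641960e-03 = 2.086 ohm

2.086 ohm


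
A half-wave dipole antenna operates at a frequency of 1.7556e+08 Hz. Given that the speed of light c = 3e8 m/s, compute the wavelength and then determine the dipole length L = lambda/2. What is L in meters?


lambda = c / f = 3.0000e+08 / 1.7556e+08 = 1.708817 m
L = lambda / 2 = 1.708817 / 2 = 0.8544 m

0.8544 m


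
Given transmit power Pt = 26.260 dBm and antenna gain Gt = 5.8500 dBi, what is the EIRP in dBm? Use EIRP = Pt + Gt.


EIRP = Pt + Gt = 26.260 + 5.8500 = 32.11 dBm

32.11 dBm


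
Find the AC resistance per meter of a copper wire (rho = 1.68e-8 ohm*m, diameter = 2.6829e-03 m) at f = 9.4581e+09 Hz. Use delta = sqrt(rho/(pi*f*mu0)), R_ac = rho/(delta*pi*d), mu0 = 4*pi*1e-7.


delta = sqrt(1.68e-8 / (pi * 9.4581e+09 * 4*pi*1e-7)) = 6.707688e-07 m
R_ac = 1.68e-8 / (6.707688e-07 * pi * 2.6829e-03) = 2.972 ohm/m

2.972 ohm/m


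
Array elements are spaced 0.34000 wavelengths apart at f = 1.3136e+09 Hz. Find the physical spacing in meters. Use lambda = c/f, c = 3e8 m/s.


lambda = c / f = 3.0000e+08 / 1.3136e+09 = 0.2283800 m
d = 0.34000 * 0.2283800 = 0.07765 m

0.07765 m


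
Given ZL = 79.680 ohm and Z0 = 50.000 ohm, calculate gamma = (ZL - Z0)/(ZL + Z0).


gamma = (79.680 - 50.000) / (79.680 + 50.000) = 0.2289

0.2289


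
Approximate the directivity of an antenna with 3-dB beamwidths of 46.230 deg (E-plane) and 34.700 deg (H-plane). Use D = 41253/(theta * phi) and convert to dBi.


D_linear = 41253 / (46.230 * 34.700) = 25.71593
D_dBi = 10 * log10(25.71593) = 14.10 dBi

14.10 dBi


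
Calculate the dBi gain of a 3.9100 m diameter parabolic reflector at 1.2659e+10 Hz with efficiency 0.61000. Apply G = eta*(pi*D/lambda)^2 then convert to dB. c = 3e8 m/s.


lambda = c / f = 3.0000e+08 / 1.2659e+10 = 0.02369855 m
G_linear = 0.61000 * (pi * 3.9100 / 0.02369855)^2 = 163885.1
G_dBi = 10 * log10(163885.1) = 52.15 dBi

52.15 dBi


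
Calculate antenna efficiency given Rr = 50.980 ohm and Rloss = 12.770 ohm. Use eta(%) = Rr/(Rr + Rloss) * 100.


eta = 50.980 / (50.980 + 12.770) * 100 = 79.97%

79.97%


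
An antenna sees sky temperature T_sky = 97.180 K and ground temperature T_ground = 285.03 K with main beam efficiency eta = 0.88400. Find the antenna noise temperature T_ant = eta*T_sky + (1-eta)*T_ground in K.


T_ant = 0.88400 * 97.180 + (1 - 0.88400) * 285.03 = 119.0 K

119.0 K


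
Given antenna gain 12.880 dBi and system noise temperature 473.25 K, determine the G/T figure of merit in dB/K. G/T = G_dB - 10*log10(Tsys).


G/T = 12.880 - 10*log10(473.25) = 12.880 - 26.75091 = -13.87 dB/K

-13.87 dB/K


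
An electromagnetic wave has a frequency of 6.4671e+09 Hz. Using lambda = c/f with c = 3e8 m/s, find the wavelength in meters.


lambda = c / f = 3.0000e+08 / 6.4671e+09 = 0.04639 m

0.04639 m


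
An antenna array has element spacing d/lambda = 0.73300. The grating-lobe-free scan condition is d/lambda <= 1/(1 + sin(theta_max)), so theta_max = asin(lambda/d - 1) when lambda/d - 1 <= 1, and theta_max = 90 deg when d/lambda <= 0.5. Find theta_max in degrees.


lambda/d - 1 = 1/0.73300 - 1 = 0.3642565
theta_max = asin(0.3642565) = 21.36 deg

21.36 deg


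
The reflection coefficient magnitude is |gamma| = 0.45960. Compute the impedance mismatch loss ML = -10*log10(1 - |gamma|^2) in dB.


ML = -10 * log10(1 - 0.45960^2) = -10 * log10(0.78876784) = 1.031 dB

1.031 dB


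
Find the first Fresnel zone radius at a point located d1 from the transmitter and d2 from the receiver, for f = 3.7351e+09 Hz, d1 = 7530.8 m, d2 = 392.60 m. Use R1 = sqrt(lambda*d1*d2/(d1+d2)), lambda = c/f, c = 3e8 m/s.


lambda = c / f = 3.0000e+08 / 3.7351e+09 = 0.08031913 m
R1 = sqrt(0.08031913 * 7530.8 * 392.60 / (7530.8 + 392.60)) = 5.475 m

5.475 m


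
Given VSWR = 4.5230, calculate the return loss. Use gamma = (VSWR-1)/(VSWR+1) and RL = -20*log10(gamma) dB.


gamma = (4.5230 - 1) / (4.5230 + 1) = 0.6378780
RL = -20 * log10(0.6378780) = 3.905 dB

3.905 dB


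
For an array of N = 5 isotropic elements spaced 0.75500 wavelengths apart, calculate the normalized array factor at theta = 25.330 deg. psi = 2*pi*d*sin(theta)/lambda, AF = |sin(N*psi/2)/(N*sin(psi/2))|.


psi = 2*pi*0.75500*sin(25.330 deg) = 2.029548 rad
AF = |sin(5*2.029548/2) / (5*sin(2.029548/2))| = 0.2203

0.2203


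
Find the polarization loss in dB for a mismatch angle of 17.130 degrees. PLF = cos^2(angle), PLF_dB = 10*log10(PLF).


PLF_linear = cos^2(17.130 deg) = 0.9132458
PLF_dB = 10 * log10(0.9132458) = -0.3941 dB

-0.3941 dB


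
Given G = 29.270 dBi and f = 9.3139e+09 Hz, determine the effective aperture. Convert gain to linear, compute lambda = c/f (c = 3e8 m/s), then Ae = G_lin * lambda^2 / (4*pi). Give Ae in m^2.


lambda = c / f = 3.0000e+08 / 9.3139e+09 = 0.03220992 m
G_linear = 10^(29.270/10) = 845.2788
Ae = G_linear * lambda^2 / (4*pi) = 845.2788 * 0.03220992^2 / (4*pi) = 0.06979 m^2

0.06979 m^2


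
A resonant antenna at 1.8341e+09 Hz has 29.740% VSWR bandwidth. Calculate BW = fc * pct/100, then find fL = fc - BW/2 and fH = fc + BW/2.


BW = 1.8341e+09 * 29.740/100 = 5.454613e+08 Hz
fL = 1.8341e+09 - 5.454613e+08/2 = 1.561e+09 Hz
fH = 1.8341e+09 + 5.454613e+08/2 = 2.107e+09 Hz

BW=5.455e+08 Hz, fL=1.561e+09 Hz, fH=2.107e+09 Hz


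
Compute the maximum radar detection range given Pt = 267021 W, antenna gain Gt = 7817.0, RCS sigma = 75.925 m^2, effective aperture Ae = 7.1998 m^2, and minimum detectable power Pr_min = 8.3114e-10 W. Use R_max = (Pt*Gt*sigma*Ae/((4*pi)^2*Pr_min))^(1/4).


R^4 = 267021*7817.0*75.925*7.1998 / ((4*pi)^2 * 8.3114e-10) = 8.693544e+18
R_max = 8.693544e+18^0.25 = 54300 m

54300 m


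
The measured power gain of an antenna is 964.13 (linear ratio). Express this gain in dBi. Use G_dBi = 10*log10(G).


G_dBi = 10 * log10(964.13) = 29.84 dBi

29.84 dBi


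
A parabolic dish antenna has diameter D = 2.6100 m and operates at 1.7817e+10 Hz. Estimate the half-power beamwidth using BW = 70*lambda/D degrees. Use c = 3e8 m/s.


lambda = c / f = 3.0000e+08 / 1.7817e+10 = 0.01683785 m
BW = 70 * 0.01683785 / 2.6100 = 0.4516 deg

0.4516 deg


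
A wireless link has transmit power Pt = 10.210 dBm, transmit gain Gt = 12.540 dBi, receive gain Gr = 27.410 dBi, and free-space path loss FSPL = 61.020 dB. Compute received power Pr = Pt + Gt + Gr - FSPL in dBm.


Pr = 10.210 + 12.540 + 27.410 - 61.020 = -10.86 dBm

-10.86 dBm


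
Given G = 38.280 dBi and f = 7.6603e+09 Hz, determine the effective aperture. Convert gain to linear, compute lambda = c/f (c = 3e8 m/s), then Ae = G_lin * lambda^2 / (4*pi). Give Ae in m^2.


lambda = c / f = 3.0000e+08 / 7.6603e+09 = 0.03916296 m
G_linear = 10^(38.280/10) = 6729.767
Ae = G_linear * lambda^2 / (4*pi) = 6729.767 * 0.03916296^2 / (4*pi) = 0.8214 m^2

0.8214 m^2


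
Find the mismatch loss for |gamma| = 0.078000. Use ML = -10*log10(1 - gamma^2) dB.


ML = -10 * log10(1 - 0.078000^2) = -10 * log10(0.993916) = 0.02650 dB

0.02650 dB


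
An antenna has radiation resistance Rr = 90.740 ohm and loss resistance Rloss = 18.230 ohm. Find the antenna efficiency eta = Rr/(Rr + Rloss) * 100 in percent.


eta = 90.740 / (90.740 + 18.230) * 100 = 83.27%

83.27%


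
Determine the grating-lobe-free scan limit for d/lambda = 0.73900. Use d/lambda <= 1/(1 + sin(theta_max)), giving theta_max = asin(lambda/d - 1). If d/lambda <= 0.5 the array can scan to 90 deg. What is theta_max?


lambda/d - 1 = 1/0.73900 - 1 = 0.3531800
theta_max = asin(0.3531800) = 20.68 deg

20.68 deg


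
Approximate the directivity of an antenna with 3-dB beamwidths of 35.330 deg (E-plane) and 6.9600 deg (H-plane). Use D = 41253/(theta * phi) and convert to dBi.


D_linear = 41253 / (35.330 * 6.9600) = 167.7655
D_dBi = 10 * log10(167.7655) = 22.25 dBi

22.25 dBi


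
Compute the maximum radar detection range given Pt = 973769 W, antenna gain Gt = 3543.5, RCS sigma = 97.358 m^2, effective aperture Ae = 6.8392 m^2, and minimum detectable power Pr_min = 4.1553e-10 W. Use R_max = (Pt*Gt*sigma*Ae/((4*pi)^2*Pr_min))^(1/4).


R^4 = 973769*3543.5*97.358*6.8392 / ((4*pi)^2 * 4.1553e-10) = 3.501412e+19
R_max = 3.501412e+19^0.25 = 76924 m

76924 m


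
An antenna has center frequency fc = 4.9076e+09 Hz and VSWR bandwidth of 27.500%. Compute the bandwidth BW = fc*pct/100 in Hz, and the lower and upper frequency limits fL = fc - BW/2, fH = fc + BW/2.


BW = 4.9076e+09 * 27.500/100 = 1.349590e+09 Hz
fL = 4.9076e+09 - 1.349590e+09/2 = 4.233e+09 Hz
fH = 4.9076e+09 + 1.349590e+09/2 = 5.582e+09 Hz

BW=1.350e+09 Hz, fL=4.233e+09 Hz, fH=5.582e+09 Hz


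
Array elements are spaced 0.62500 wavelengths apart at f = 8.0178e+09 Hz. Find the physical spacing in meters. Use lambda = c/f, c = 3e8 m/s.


lambda = c / f = 3.0000e+08 / 8.0178e+09 = 0.03741675 m
d = 0.62500 * 0.03741675 = 0.02339 m

0.02339 m


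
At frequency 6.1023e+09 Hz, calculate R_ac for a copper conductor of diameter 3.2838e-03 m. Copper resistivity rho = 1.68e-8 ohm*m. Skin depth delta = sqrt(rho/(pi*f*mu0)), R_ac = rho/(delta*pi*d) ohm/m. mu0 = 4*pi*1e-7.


delta = sqrt(1.68e-8 / (pi * 6.1023e+09 * 4*pi*1e-7)) = 8.350798e-07 m
R_ac = 1.68e-8 / (8.350798e-07 * pi * 3.2838e-03) = 1.950 ohm/m

1.950 ohm/m


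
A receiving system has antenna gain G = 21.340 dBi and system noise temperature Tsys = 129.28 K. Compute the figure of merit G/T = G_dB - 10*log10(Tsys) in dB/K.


G/T = 21.340 - 10*log10(129.28) = 21.340 - 21.11531 = 0.2247 dB/K

0.2247 dB/K


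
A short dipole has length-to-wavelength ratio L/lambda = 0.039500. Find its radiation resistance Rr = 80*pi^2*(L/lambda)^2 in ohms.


Rr = 80 * pi^2 * (0.039500)^2 = 80 * 9.869604 * 1.560250e-03 = 1.232 ohm

1.232 ohm


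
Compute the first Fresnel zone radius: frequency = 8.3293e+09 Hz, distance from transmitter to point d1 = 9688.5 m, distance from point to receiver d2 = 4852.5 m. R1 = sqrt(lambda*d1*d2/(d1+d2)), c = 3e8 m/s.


lambda = c / f = 3.0000e+08 / 8.3293e+09 = 0.03601743 m
R1 = sqrt(0.03601743 * 9688.5 * 4852.5 / (9688.5 + 4852.5)) = 10.79 m

10.79 m


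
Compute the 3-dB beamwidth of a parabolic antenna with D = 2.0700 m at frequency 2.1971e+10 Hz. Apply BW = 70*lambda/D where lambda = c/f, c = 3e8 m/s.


lambda = c / f = 3.0000e+08 / 2.1971e+10 = 0.01365436 m
BW = 70 * 0.01365436 / 2.0700 = 0.4617 deg

0.4617 deg


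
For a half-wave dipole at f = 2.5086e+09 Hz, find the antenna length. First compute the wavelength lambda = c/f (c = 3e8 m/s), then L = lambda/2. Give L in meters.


lambda = c / f = 3.0000e+08 / 2.5086e+09 = 0.1195886 m
L = lambda / 2 = 0.1195886 / 2 = 0.05979 m

0.05979 m


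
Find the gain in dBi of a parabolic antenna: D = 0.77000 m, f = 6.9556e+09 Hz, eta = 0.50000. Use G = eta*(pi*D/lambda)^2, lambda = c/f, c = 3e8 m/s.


lambda = c / f = 3.0000e+08 / 6.9556e+09 = 0.04313071 m
G_linear = 0.50000 * (pi * 0.77000 / 0.04313071)^2 = 1572.816
G_dBi = 10 * log10(1572.816) = 31.97 dBi

31.97 dBi


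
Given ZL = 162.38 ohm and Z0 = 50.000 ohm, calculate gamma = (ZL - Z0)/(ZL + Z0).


gamma = (162.38 - 50.000) / (162.38 + 50.000) = 0.5291

0.5291


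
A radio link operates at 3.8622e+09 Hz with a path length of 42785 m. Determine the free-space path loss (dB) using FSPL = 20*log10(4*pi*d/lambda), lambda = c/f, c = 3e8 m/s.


lambda = c / f = 3.0000e+08 / 3.8622e+09 = 0.07767594 m
FSPL = 20 * log10(4*pi*42785/0.07767594) = 136.8 dB

136.8 dB


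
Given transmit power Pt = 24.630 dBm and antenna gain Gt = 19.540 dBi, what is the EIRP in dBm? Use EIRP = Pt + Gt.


EIRP = Pt + Gt = 24.630 + 19.540 = 44.17 dBm

44.17 dBm


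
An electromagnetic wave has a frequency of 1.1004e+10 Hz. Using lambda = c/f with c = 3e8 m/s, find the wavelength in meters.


lambda = c / f = 3.0000e+08 / 1.1004e+10 = 0.02726 m

0.02726 m


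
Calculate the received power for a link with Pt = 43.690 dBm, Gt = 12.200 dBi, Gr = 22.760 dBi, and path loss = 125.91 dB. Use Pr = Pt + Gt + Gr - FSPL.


Pr = 43.690 + 12.200 + 22.760 - 125.91 = -47.26 dBm

-47.26 dBm


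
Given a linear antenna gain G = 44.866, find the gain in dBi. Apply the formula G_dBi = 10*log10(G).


G_dBi = 10 * log10(44.866) = 16.52 dBi

16.52 dBi


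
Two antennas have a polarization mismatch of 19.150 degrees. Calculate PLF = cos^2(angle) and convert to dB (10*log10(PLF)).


PLF_linear = cos^2(19.150 deg) = 0.8923882
PLF_dB = 10 * log10(0.8923882) = -0.4945 dB

-0.4945 dB


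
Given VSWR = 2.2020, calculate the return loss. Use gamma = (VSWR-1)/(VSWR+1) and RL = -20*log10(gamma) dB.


gamma = (2.2020 - 1) / (2.2020 + 1) = 0.3753904
RL = -20 * log10(0.3753904) = 8.510 dB

8.510 dB


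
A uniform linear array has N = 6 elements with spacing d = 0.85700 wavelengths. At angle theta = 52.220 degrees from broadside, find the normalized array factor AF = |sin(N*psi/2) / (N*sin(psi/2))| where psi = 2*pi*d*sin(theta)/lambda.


psi = 2*pi*0.85700*sin(52.220 deg) = 4.255891 rad
AF = |sin(6*4.255891/2) / (6*sin(4.255891/2))| = 0.03926

0.03926


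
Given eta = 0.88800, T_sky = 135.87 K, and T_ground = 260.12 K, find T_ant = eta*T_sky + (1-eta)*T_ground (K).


T_ant = 0.88800 * 135.87 + (1 - 0.88800) * 260.12 = 149.8 K

149.8 K


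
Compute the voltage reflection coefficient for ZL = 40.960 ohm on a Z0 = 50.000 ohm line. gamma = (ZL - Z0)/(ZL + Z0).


gamma = (40.960 - 50.000) / (40.960 + 50.000) = -0.09938

-0.09938


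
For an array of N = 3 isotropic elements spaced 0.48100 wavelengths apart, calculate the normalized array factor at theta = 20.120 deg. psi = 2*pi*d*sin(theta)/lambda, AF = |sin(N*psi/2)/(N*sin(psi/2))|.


psi = 2*pi*0.48100*sin(20.120 deg) = 1.039603 rad
AF = |sin(3*1.039603/2) / (3*sin(1.039603/2))| = 0.6710

0.6710


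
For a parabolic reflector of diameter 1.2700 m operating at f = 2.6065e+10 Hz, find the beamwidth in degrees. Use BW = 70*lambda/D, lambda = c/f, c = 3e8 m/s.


lambda = c / f = 3.0000e+08 / 2.6065e+10 = 0.01150969 m
BW = 70 * 0.01150969 / 1.2700 = 0.6344 deg

0.6344 deg


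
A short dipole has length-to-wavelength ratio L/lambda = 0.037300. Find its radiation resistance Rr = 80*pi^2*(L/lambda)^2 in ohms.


Rr = 80 * pi^2 * (0.037300)^2 = 80 * 9.869604 * 1.391290e-03 = 1.099 ohm

1.099 ohm


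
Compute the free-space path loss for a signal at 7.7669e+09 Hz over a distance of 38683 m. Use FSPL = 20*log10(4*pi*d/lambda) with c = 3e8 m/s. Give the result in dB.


lambda = c / f = 3.0000e+08 / 7.7669e+09 = 0.03862545 m
FSPL = 20 * log10(4*pi*38683/0.03862545) = 142.0 dB

142.0 dB


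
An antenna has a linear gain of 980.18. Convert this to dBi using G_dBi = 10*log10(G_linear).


G_dBi = 10 * log10(980.18) = 29.91 dBi

29.91 dBi


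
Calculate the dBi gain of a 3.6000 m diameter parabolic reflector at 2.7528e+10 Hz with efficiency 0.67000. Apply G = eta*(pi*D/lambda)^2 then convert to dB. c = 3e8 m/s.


lambda = c / f = 3.0000e+08 / 2.7528e+10 = 0.01089799 m
G_linear = 0.67000 * (pi * 3.6000 / 0.01089799)^2 = 721583.7
G_dBi = 10 * log10(721583.7) = 58.58 dBi

58.58 dBi


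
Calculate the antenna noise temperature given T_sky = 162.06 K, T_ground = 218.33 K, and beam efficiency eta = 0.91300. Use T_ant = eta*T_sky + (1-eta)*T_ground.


T_ant = 0.91300 * 162.06 + (1 - 0.91300) * 218.33 = 167.0 K

167.0 K


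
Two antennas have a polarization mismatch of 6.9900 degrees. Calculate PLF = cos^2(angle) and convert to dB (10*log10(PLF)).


PLF_linear = cos^2(6.9900 deg) = 0.9851901
PLF_dB = 10 * log10(0.9851901) = -0.06480 dB

-0.06480 dB


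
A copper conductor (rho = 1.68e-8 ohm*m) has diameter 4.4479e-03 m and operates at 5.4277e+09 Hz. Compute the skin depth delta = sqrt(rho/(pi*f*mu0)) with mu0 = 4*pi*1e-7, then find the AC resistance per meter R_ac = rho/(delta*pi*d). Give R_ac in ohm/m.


delta = sqrt(1.68e-8 / (pi * 5.4277e+09 * 4*pi*1e-7)) = 8.854557e-07 m
R_ac = 1.68e-8 / (8.854557e-07 * pi * 4.4479e-03) = 1.358 ohm/m

1.358 ohm/m


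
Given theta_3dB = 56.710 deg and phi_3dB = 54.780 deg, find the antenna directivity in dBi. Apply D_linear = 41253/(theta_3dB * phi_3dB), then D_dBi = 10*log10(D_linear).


D_linear = 41253 / (56.710 * 54.780) = 13.27926
D_dBi = 10 * log10(13.27926) = 11.23 dBi

11.23 dBi


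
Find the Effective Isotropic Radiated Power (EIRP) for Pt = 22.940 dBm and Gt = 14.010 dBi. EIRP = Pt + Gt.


EIRP = Pt + Gt = 22.940 + 14.010 = 36.95 dBm

36.95 dBm


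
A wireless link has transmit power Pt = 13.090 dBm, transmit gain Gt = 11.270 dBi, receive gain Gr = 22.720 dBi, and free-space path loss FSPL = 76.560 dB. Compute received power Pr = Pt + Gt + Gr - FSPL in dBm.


Pr = 13.090 + 11.270 + 22.720 - 76.560 = -29.48 dBm

-29.48 dBm


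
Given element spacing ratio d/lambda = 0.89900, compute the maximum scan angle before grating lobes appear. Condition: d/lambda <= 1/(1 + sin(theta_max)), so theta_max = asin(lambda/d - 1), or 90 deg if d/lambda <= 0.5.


lambda/d - 1 = 1/0.89900 - 1 = 0.1123471
theta_max = asin(0.1123471) = 6.451 deg

6.451 deg


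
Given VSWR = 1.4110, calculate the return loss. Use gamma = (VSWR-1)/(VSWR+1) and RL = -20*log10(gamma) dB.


gamma = (1.4110 - 1) / (1.4110 + 1) = 0.1704687
RL = -20 * log10(0.1704687) = 15.37 dB

15.37 dB


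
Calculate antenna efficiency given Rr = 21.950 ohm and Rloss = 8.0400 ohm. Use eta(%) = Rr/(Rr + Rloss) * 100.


eta = 21.950 / (21.950 + 8.0400) * 100 = 73.19%

73.19%


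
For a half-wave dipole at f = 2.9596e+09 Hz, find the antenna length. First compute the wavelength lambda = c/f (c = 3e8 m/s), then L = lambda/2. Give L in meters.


lambda = c / f = 3.0000e+08 / 2.9596e+09 = 0.1013650 m
L = lambda / 2 = 0.1013650 / 2 = 0.05068 m

0.05068 m


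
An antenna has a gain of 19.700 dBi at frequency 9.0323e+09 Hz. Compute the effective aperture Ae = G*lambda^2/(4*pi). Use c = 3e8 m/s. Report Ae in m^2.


lambda = c / f = 3.0000e+08 / 9.0323e+09 = 0.03321413 m
G_linear = 10^(19.700/10) = 93.32543
Ae = G_linear * lambda^2 / (4*pi) = 93.32543 * 0.03321413^2 / (4*pi) = 8.193e-03 m^2

8.193e-03 m^2


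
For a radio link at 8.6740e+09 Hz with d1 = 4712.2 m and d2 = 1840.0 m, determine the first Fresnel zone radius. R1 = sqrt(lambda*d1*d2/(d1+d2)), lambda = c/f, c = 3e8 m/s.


lambda = c / f = 3.0000e+08 / 8.6740e+09 = 0.03458612 m
R1 = sqrt(0.03458612 * 4712.2 * 1840.0 / (4712.2 + 1840.0)) = 6.765 m

6.765 m


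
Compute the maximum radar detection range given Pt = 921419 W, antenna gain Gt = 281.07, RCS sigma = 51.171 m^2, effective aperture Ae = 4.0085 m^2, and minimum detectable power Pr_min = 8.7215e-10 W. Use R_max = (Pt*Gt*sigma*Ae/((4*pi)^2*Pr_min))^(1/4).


R^4 = 921419*281.07*51.171*4.0085 / ((4*pi)^2 * 8.7215e-10) = 3.857150e+17
R_max = 3.857150e+17^0.25 = 24921 m

24921 m


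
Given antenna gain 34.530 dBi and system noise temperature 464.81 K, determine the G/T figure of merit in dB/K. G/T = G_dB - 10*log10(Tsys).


G/T = 34.530 - 10*log10(464.81) = 34.530 - 26.67275 = 7.857 dB/K

7.857 dB/K


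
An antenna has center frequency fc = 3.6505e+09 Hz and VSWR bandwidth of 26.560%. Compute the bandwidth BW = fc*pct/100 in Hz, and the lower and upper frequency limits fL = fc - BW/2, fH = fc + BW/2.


BW = 3.6505e+09 * 26.560/100 = 9.695728e+08 Hz
fL = 3.6505e+09 - 9.695728e+08/2 = 3.166e+09 Hz
fH = 3.6505e+09 + 9.695728e+08/2 = 4.135e+09 Hz

BW=9.696e+08 Hz, fL=3.166e+09 Hz, fH=4.135e+09 Hz


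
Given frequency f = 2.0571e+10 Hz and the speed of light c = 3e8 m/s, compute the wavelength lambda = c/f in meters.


lambda = c / f = 3.0000e+08 / 2.0571e+10 = 0.01458 m

0.01458 m


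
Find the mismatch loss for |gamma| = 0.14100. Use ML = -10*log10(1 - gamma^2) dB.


ML = -10 * log10(1 - 0.14100^2) = -10 * log10(0.980119) = 0.08721 dB

0.08721 dB


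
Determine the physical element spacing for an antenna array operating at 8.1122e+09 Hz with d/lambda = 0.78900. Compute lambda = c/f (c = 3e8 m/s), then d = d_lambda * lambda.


lambda = c / f = 3.0000e+08 / 8.1122e+09 = 0.03698134 m
d = 0.78900 * 0.03698134 = 0.02918 m

0.02918 m


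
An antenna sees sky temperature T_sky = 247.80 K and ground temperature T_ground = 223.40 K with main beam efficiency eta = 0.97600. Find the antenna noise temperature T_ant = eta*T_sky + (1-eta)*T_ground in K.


T_ant = 0.97600 * 247.80 + (1 - 0.97600) * 223.40 = 247.2 K

247.2 K


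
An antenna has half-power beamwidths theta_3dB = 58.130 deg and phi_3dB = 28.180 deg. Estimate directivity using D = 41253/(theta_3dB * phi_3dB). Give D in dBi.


D_linear = 41253 / (58.130 * 28.180) = 25.18339
D_dBi = 10 * log10(25.18339) = 14.01 dBi

14.01 dBi


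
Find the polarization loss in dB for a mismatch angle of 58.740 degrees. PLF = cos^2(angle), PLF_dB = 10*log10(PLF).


PLF_linear = cos^2(58.740 deg) = 0.2692805
PLF_dB = 10 * log10(0.2692805) = -5.698 dB

-5.698 dB


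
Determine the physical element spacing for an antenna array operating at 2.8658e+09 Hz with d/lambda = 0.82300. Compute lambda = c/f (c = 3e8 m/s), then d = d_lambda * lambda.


lambda = c / f = 3.0000e+08 / 2.8658e+09 = 0.1046828 m
d = 0.82300 * 0.1046828 = 0.08615 m

0.08615 m


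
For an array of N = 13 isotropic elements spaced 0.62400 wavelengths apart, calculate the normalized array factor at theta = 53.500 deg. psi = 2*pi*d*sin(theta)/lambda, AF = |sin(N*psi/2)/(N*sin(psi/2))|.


psi = 2*pi*0.62400*sin(53.500 deg) = 3.151688 rad
AF = |sin(13*3.151688/2) / (13*sin(3.151688/2))| = 0.07676

0.07676


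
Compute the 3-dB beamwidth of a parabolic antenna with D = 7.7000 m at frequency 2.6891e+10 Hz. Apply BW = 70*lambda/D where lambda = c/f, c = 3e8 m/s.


lambda = c / f = 3.0000e+08 / 2.6891e+10 = 0.01115615 m
BW = 70 * 0.01115615 / 7.7000 = 0.1014 deg

0.1014 deg


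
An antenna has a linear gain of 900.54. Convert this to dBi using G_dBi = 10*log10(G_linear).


G_dBi = 10 * log10(900.54) = 29.55 dBi

29.55 dBi


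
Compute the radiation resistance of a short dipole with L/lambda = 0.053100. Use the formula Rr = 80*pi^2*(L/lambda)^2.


Rr = 80 * pi^2 * (0.053100)^2 = 80 * 9.869604 * 2.819610e-03 = 2.226 ohm

2.226 ohm


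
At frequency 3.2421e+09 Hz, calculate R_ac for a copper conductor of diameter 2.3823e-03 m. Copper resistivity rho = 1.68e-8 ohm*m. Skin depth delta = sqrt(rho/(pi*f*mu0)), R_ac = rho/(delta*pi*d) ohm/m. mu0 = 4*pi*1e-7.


delta = sqrt(1.68e-8 / (pi * 3.2421e+09 * 4*pi*1e-7)) = 1.145675e-06 m
R_ac = 1.68e-8 / (1.145675e-06 * pi * 2.3823e-03) = 1.959 ohm/m

1.959 ohm/m


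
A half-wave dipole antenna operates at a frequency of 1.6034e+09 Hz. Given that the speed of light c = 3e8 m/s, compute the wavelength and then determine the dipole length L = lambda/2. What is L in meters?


lambda = c / f = 3.0000e+08 / 1.6034e+09 = 0.1871024 m
L = lambda / 2 = 0.1871024 / 2 = 0.09355 m

0.09355 m


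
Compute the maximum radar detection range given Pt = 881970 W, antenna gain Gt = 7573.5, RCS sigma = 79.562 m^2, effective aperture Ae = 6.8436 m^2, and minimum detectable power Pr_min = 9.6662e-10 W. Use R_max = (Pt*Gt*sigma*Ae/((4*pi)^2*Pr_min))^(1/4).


R^4 = 881970*7573.5*79.562*6.8436 / ((4*pi)^2 * 9.6662e-10) = 2.382677e+19
R_max = 2.382677e+19^0.25 = 69866 m

69866 m
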